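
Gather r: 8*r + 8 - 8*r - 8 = 0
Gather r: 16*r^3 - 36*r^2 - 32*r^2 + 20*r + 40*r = 16*r^3 - 68*r^2 + 60*r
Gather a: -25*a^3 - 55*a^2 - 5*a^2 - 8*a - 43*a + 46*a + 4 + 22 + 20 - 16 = -25*a^3 - 60*a^2 - 5*a + 30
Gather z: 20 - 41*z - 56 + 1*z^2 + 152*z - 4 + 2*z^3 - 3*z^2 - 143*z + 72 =2*z^3 - 2*z^2 - 32*z + 32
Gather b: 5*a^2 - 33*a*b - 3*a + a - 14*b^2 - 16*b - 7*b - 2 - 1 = 5*a^2 - 2*a - 14*b^2 + b*(-33*a - 23) - 3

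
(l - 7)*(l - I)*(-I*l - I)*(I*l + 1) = l^4 - 6*l^3 - 2*I*l^3 - 8*l^2 + 12*I*l^2 + 6*l + 14*I*l + 7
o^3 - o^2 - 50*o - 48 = (o - 8)*(o + 1)*(o + 6)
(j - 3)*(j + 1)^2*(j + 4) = j^4 + 3*j^3 - 9*j^2 - 23*j - 12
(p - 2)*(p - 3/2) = p^2 - 7*p/2 + 3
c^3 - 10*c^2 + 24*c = c*(c - 6)*(c - 4)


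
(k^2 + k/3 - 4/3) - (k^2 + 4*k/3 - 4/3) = -k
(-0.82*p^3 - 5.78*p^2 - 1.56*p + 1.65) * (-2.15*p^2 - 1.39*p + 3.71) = 1.763*p^5 + 13.5668*p^4 + 8.346*p^3 - 22.8229*p^2 - 8.0811*p + 6.1215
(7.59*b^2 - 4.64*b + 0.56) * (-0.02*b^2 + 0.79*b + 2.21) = -0.1518*b^4 + 6.0889*b^3 + 13.0971*b^2 - 9.812*b + 1.2376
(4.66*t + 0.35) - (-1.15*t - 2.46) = 5.81*t + 2.81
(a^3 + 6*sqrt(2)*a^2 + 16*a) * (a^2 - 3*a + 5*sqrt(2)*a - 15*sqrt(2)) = a^5 - 3*a^4 + 11*sqrt(2)*a^4 - 33*sqrt(2)*a^3 + 76*a^3 - 228*a^2 + 80*sqrt(2)*a^2 - 240*sqrt(2)*a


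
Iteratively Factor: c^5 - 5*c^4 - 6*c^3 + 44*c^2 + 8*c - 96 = (c + 2)*(c^4 - 7*c^3 + 8*c^2 + 28*c - 48) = (c - 4)*(c + 2)*(c^3 - 3*c^2 - 4*c + 12) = (c - 4)*(c + 2)^2*(c^2 - 5*c + 6) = (c - 4)*(c - 2)*(c + 2)^2*(c - 3)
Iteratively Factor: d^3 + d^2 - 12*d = (d + 4)*(d^2 - 3*d) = (d - 3)*(d + 4)*(d)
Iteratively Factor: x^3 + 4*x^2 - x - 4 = (x + 4)*(x^2 - 1) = (x + 1)*(x + 4)*(x - 1)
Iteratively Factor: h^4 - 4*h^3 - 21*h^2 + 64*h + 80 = (h - 4)*(h^3 - 21*h - 20) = (h - 4)*(h + 4)*(h^2 - 4*h - 5) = (h - 4)*(h + 1)*(h + 4)*(h - 5)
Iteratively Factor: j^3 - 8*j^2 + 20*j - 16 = (j - 2)*(j^2 - 6*j + 8) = (j - 4)*(j - 2)*(j - 2)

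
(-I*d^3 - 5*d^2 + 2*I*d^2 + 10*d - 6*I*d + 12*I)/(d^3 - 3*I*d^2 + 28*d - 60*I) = (-I*d^2 + d*(1 + 2*I) - 2)/(d^2 + 3*I*d + 10)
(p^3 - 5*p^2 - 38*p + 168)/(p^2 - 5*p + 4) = (p^2 - p - 42)/(p - 1)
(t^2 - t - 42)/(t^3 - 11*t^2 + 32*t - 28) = (t + 6)/(t^2 - 4*t + 4)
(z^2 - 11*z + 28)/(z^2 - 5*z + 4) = (z - 7)/(z - 1)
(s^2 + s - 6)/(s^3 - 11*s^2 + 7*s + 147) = (s - 2)/(s^2 - 14*s + 49)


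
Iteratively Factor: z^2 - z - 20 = (z + 4)*(z - 5)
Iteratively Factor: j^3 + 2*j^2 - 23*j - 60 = (j + 3)*(j^2 - j - 20) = (j + 3)*(j + 4)*(j - 5)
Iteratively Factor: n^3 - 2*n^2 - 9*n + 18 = (n + 3)*(n^2 - 5*n + 6) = (n - 3)*(n + 3)*(n - 2)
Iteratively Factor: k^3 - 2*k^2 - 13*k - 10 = (k + 2)*(k^2 - 4*k - 5) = (k + 1)*(k + 2)*(k - 5)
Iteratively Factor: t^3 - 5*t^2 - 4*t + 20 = (t + 2)*(t^2 - 7*t + 10) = (t - 5)*(t + 2)*(t - 2)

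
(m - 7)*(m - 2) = m^2 - 9*m + 14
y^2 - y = y*(y - 1)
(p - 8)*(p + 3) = p^2 - 5*p - 24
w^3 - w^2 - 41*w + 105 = (w - 5)*(w - 3)*(w + 7)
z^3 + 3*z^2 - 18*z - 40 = (z - 4)*(z + 2)*(z + 5)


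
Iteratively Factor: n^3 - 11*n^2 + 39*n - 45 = (n - 5)*(n^2 - 6*n + 9) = (n - 5)*(n - 3)*(n - 3)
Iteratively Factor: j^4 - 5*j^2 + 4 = (j - 1)*(j^3 + j^2 - 4*j - 4) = (j - 2)*(j - 1)*(j^2 + 3*j + 2) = (j - 2)*(j - 1)*(j + 1)*(j + 2)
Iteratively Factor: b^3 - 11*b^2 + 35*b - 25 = (b - 5)*(b^2 - 6*b + 5) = (b - 5)*(b - 1)*(b - 5)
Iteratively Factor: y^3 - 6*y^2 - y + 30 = (y - 3)*(y^2 - 3*y - 10) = (y - 5)*(y - 3)*(y + 2)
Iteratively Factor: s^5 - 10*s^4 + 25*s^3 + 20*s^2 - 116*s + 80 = (s - 5)*(s^4 - 5*s^3 + 20*s - 16) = (s - 5)*(s - 2)*(s^3 - 3*s^2 - 6*s + 8) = (s - 5)*(s - 4)*(s - 2)*(s^2 + s - 2) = (s - 5)*(s - 4)*(s - 2)*(s + 2)*(s - 1)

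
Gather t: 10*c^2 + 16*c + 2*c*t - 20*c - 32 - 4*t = 10*c^2 - 4*c + t*(2*c - 4) - 32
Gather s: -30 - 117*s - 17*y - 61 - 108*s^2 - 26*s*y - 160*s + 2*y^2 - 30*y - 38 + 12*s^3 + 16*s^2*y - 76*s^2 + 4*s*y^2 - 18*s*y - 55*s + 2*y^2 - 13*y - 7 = 12*s^3 + s^2*(16*y - 184) + s*(4*y^2 - 44*y - 332) + 4*y^2 - 60*y - 136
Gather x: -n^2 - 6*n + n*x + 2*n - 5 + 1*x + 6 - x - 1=-n^2 + n*x - 4*n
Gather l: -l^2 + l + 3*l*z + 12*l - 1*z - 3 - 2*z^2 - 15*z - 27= -l^2 + l*(3*z + 13) - 2*z^2 - 16*z - 30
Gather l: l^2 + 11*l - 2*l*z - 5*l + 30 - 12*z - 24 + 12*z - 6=l^2 + l*(6 - 2*z)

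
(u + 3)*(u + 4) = u^2 + 7*u + 12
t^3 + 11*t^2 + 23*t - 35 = (t - 1)*(t + 5)*(t + 7)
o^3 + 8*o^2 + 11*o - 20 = (o - 1)*(o + 4)*(o + 5)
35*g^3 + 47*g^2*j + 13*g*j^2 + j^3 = (g + j)*(5*g + j)*(7*g + j)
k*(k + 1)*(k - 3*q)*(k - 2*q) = k^4 - 5*k^3*q + k^3 + 6*k^2*q^2 - 5*k^2*q + 6*k*q^2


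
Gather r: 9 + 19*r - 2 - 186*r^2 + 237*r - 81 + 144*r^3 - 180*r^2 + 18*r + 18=144*r^3 - 366*r^2 + 274*r - 56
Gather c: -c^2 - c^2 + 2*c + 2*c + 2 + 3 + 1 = -2*c^2 + 4*c + 6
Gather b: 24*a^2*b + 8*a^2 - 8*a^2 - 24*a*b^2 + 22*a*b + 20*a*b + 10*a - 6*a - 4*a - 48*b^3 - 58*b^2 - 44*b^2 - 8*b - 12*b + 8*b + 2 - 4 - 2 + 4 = -48*b^3 + b^2*(-24*a - 102) + b*(24*a^2 + 42*a - 12)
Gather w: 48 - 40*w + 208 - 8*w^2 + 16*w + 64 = -8*w^2 - 24*w + 320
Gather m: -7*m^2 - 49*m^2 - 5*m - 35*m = -56*m^2 - 40*m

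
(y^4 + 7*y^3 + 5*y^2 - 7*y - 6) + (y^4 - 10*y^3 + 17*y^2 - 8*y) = 2*y^4 - 3*y^3 + 22*y^2 - 15*y - 6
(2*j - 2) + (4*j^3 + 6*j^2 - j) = 4*j^3 + 6*j^2 + j - 2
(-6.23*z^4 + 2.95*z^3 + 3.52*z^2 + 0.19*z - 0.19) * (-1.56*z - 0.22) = 9.7188*z^5 - 3.2314*z^4 - 6.1402*z^3 - 1.0708*z^2 + 0.2546*z + 0.0418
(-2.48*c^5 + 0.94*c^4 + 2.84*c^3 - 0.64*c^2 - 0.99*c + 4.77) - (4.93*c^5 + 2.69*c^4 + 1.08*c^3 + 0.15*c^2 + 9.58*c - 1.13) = -7.41*c^5 - 1.75*c^4 + 1.76*c^3 - 0.79*c^2 - 10.57*c + 5.9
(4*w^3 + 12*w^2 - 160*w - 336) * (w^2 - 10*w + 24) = 4*w^5 - 28*w^4 - 184*w^3 + 1552*w^2 - 480*w - 8064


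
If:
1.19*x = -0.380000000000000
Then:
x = -0.32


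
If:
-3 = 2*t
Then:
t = -3/2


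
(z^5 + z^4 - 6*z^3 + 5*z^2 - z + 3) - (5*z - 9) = z^5 + z^4 - 6*z^3 + 5*z^2 - 6*z + 12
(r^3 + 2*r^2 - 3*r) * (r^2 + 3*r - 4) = r^5 + 5*r^4 - r^3 - 17*r^2 + 12*r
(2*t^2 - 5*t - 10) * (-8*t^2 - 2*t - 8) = -16*t^4 + 36*t^3 + 74*t^2 + 60*t + 80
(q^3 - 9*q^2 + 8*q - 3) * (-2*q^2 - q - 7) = -2*q^5 + 17*q^4 - 14*q^3 + 61*q^2 - 53*q + 21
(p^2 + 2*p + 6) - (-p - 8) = p^2 + 3*p + 14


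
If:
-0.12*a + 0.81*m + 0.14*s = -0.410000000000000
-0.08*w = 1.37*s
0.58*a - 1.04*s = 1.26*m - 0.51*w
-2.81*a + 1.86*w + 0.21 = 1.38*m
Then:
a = -0.28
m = -0.56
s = 0.06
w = -0.95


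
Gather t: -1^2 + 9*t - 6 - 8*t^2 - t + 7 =-8*t^2 + 8*t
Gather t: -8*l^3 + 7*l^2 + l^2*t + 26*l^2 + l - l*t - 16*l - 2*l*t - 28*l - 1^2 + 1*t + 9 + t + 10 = -8*l^3 + 33*l^2 - 43*l + t*(l^2 - 3*l + 2) + 18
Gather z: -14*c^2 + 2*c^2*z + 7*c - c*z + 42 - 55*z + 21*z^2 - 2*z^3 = -14*c^2 + 7*c - 2*z^3 + 21*z^2 + z*(2*c^2 - c - 55) + 42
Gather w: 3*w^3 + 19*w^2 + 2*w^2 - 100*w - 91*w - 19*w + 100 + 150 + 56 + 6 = 3*w^3 + 21*w^2 - 210*w + 312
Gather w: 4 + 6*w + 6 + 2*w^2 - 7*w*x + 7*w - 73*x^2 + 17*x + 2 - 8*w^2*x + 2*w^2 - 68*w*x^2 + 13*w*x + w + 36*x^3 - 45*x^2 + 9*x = w^2*(4 - 8*x) + w*(-68*x^2 + 6*x + 14) + 36*x^3 - 118*x^2 + 26*x + 12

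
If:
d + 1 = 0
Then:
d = -1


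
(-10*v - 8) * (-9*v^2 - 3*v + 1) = 90*v^3 + 102*v^2 + 14*v - 8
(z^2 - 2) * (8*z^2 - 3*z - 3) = 8*z^4 - 3*z^3 - 19*z^2 + 6*z + 6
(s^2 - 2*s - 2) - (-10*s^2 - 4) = 11*s^2 - 2*s + 2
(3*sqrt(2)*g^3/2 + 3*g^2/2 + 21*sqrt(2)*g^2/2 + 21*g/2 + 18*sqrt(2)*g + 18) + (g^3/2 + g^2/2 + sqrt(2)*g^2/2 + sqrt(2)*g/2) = g^3/2 + 3*sqrt(2)*g^3/2 + 2*g^2 + 11*sqrt(2)*g^2 + 21*g/2 + 37*sqrt(2)*g/2 + 18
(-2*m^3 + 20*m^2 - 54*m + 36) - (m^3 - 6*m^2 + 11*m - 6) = -3*m^3 + 26*m^2 - 65*m + 42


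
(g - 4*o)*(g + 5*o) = g^2 + g*o - 20*o^2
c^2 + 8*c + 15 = (c + 3)*(c + 5)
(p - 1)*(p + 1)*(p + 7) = p^3 + 7*p^2 - p - 7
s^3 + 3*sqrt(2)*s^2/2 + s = s*(s + sqrt(2)/2)*(s + sqrt(2))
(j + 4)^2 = j^2 + 8*j + 16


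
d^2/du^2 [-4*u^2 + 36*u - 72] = -8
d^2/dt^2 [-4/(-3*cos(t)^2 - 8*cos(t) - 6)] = 8*(-18*sin(t)^4 + 5*sin(t)^2 + 69*cos(t) - 9*cos(3*t) + 59)/(-3*sin(t)^2 + 8*cos(t) + 9)^3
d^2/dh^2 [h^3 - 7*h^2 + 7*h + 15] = 6*h - 14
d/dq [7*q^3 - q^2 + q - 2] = 21*q^2 - 2*q + 1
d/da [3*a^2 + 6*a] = 6*a + 6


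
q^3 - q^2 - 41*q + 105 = (q - 5)*(q - 3)*(q + 7)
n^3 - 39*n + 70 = (n - 5)*(n - 2)*(n + 7)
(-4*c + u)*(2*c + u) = -8*c^2 - 2*c*u + u^2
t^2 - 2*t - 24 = (t - 6)*(t + 4)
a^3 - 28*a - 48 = (a - 6)*(a + 2)*(a + 4)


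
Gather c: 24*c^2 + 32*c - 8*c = 24*c^2 + 24*c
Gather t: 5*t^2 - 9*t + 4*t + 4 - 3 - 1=5*t^2 - 5*t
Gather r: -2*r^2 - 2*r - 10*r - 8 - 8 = -2*r^2 - 12*r - 16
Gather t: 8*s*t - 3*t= t*(8*s - 3)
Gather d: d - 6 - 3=d - 9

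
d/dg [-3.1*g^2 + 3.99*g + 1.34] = 3.99 - 6.2*g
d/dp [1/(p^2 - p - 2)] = (1 - 2*p)/(-p^2 + p + 2)^2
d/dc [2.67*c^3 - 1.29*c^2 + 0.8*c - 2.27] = 8.01*c^2 - 2.58*c + 0.8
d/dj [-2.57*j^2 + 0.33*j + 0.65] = 0.33 - 5.14*j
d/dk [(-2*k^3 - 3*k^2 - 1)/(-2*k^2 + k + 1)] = (4*k^4 - 4*k^3 - 9*k^2 - 10*k + 1)/(4*k^4 - 4*k^3 - 3*k^2 + 2*k + 1)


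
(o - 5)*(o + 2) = o^2 - 3*o - 10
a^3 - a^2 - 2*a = a*(a - 2)*(a + 1)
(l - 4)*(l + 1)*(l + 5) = l^3 + 2*l^2 - 19*l - 20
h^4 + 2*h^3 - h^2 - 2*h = h*(h - 1)*(h + 1)*(h + 2)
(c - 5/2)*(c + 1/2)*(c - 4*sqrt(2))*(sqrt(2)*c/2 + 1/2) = sqrt(2)*c^4/2 - 7*c^3/2 - sqrt(2)*c^3 - 21*sqrt(2)*c^2/8 + 7*c^2 + 35*c/8 + 4*sqrt(2)*c + 5*sqrt(2)/2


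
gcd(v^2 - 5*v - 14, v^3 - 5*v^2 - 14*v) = v^2 - 5*v - 14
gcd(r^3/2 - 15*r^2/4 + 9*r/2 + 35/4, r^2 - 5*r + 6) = 1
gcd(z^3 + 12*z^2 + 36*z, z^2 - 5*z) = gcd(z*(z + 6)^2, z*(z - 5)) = z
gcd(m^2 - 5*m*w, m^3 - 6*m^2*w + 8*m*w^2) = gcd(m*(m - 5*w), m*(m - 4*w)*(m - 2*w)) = m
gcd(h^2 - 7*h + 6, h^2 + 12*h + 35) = 1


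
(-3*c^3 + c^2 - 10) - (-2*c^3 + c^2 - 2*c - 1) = -c^3 + 2*c - 9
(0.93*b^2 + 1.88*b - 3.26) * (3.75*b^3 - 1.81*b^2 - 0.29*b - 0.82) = 3.4875*b^5 + 5.3667*b^4 - 15.8975*b^3 + 4.5928*b^2 - 0.5962*b + 2.6732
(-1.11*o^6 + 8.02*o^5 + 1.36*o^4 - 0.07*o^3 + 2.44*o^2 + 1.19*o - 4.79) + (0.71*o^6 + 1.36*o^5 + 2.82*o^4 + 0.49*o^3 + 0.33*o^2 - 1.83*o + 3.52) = -0.4*o^6 + 9.38*o^5 + 4.18*o^4 + 0.42*o^3 + 2.77*o^2 - 0.64*o - 1.27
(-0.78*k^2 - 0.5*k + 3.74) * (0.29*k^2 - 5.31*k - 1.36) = -0.2262*k^4 + 3.9968*k^3 + 4.8004*k^2 - 19.1794*k - 5.0864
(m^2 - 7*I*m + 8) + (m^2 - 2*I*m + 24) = 2*m^2 - 9*I*m + 32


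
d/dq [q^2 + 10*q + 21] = 2*q + 10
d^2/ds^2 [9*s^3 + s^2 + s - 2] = 54*s + 2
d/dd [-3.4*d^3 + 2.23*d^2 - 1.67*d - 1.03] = -10.2*d^2 + 4.46*d - 1.67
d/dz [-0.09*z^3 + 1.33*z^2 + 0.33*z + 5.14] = -0.27*z^2 + 2.66*z + 0.33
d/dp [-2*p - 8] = -2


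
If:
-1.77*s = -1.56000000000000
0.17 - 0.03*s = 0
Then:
No Solution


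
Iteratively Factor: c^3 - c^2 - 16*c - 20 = (c - 5)*(c^2 + 4*c + 4) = (c - 5)*(c + 2)*(c + 2)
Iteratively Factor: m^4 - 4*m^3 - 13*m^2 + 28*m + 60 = (m - 3)*(m^3 - m^2 - 16*m - 20) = (m - 3)*(m + 2)*(m^2 - 3*m - 10) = (m - 3)*(m + 2)^2*(m - 5)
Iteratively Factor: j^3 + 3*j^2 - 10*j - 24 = (j - 3)*(j^2 + 6*j + 8) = (j - 3)*(j + 4)*(j + 2)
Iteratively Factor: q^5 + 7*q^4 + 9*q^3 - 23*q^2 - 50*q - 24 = (q + 3)*(q^4 + 4*q^3 - 3*q^2 - 14*q - 8) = (q + 1)*(q + 3)*(q^3 + 3*q^2 - 6*q - 8) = (q - 2)*(q + 1)*(q + 3)*(q^2 + 5*q + 4) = (q - 2)*(q + 1)^2*(q + 3)*(q + 4)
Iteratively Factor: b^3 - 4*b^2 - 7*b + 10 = (b - 1)*(b^2 - 3*b - 10) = (b - 1)*(b + 2)*(b - 5)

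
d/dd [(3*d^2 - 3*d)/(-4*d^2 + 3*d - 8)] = 3*(-d^2 - 16*d + 8)/(16*d^4 - 24*d^3 + 73*d^2 - 48*d + 64)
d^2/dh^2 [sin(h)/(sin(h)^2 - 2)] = (-sin(h)^4 - 10*sin(h)^2 + 8)*sin(h)/(sin(h)^2 - 2)^3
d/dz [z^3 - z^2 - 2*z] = 3*z^2 - 2*z - 2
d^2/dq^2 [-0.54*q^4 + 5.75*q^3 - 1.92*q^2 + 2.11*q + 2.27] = -6.48*q^2 + 34.5*q - 3.84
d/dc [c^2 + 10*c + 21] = 2*c + 10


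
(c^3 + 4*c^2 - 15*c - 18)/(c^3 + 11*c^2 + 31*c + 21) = (c^2 + 3*c - 18)/(c^2 + 10*c + 21)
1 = 1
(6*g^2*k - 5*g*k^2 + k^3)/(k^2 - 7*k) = (6*g^2 - 5*g*k + k^2)/(k - 7)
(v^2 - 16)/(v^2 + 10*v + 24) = (v - 4)/(v + 6)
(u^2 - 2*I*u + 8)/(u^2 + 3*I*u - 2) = (u - 4*I)/(u + I)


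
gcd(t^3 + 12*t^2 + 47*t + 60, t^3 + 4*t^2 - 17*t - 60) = t^2 + 8*t + 15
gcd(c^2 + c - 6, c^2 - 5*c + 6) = c - 2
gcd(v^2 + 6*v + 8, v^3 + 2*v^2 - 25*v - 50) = v + 2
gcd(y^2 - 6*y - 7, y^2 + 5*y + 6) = 1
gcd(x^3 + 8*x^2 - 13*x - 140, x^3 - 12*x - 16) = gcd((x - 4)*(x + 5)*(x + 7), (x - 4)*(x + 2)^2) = x - 4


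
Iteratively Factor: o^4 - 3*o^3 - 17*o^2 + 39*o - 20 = (o + 4)*(o^3 - 7*o^2 + 11*o - 5) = (o - 1)*(o + 4)*(o^2 - 6*o + 5) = (o - 5)*(o - 1)*(o + 4)*(o - 1)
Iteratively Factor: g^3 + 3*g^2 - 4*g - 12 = (g - 2)*(g^2 + 5*g + 6) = (g - 2)*(g + 2)*(g + 3)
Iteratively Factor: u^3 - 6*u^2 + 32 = (u + 2)*(u^2 - 8*u + 16) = (u - 4)*(u + 2)*(u - 4)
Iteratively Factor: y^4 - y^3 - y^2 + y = (y)*(y^3 - y^2 - y + 1) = y*(y - 1)*(y^2 - 1) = y*(y - 1)^2*(y + 1)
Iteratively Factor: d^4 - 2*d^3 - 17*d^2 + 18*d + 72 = (d + 2)*(d^3 - 4*d^2 - 9*d + 36) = (d + 2)*(d + 3)*(d^2 - 7*d + 12) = (d - 4)*(d + 2)*(d + 3)*(d - 3)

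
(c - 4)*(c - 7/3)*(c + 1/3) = c^3 - 6*c^2 + 65*c/9 + 28/9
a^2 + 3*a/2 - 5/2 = (a - 1)*(a + 5/2)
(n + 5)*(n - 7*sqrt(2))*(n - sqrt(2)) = n^3 - 8*sqrt(2)*n^2 + 5*n^2 - 40*sqrt(2)*n + 14*n + 70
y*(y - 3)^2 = y^3 - 6*y^2 + 9*y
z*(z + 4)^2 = z^3 + 8*z^2 + 16*z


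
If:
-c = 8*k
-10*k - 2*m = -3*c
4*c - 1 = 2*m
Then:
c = -4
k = 1/2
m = -17/2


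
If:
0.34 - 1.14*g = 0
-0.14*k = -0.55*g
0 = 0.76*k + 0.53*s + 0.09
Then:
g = 0.30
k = 1.17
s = -1.85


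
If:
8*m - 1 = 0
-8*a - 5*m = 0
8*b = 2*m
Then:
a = -5/64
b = 1/32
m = 1/8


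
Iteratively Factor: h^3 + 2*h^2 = (h)*(h^2 + 2*h) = h*(h + 2)*(h)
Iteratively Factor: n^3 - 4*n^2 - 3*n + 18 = (n + 2)*(n^2 - 6*n + 9) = (n - 3)*(n + 2)*(n - 3)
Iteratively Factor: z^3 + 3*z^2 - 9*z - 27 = (z - 3)*(z^2 + 6*z + 9) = (z - 3)*(z + 3)*(z + 3)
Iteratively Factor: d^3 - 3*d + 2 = (d - 1)*(d^2 + d - 2) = (d - 1)^2*(d + 2)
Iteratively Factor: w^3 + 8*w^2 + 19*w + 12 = (w + 1)*(w^2 + 7*w + 12) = (w + 1)*(w + 3)*(w + 4)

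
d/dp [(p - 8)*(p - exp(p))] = p + (1 - exp(p))*(p - 8) - exp(p)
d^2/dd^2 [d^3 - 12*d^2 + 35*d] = 6*d - 24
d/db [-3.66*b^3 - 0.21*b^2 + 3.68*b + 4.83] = -10.98*b^2 - 0.42*b + 3.68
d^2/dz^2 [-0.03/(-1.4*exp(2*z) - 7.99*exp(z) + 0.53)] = (-(0.168*exp(z) + 0.2397)*(1.4*exp(2*z) + 7.99*exp(z) - 0.53) + 0.03*(2.8*exp(z) + 7.99)*(5.6*exp(z) + 15.98)*exp(z))*exp(z)/(1.4*exp(2*z) + 7.99*exp(z) - 0.53)^3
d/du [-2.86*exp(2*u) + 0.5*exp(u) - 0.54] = (0.5 - 5.72*exp(u))*exp(u)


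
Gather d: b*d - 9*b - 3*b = b*d - 12*b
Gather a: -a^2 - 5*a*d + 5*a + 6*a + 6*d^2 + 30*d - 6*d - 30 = -a^2 + a*(11 - 5*d) + 6*d^2 + 24*d - 30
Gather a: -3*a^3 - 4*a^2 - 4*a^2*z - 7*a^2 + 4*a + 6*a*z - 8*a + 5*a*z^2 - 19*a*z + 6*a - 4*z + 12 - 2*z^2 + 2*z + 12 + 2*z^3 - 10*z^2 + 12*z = -3*a^3 + a^2*(-4*z - 11) + a*(5*z^2 - 13*z + 2) + 2*z^3 - 12*z^2 + 10*z + 24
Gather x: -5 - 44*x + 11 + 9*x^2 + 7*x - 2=9*x^2 - 37*x + 4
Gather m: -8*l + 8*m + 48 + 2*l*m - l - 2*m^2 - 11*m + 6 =-9*l - 2*m^2 + m*(2*l - 3) + 54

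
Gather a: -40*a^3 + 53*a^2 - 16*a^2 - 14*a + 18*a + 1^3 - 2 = -40*a^3 + 37*a^2 + 4*a - 1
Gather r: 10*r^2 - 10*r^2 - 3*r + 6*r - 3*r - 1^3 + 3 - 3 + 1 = 0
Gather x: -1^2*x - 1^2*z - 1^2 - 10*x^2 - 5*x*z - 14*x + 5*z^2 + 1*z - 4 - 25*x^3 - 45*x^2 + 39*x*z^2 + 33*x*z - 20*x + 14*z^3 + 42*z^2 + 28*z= -25*x^3 - 55*x^2 + x*(39*z^2 + 28*z - 35) + 14*z^3 + 47*z^2 + 28*z - 5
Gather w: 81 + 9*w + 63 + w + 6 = 10*w + 150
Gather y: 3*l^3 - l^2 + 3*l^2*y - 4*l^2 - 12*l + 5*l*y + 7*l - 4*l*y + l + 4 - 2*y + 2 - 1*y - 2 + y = 3*l^3 - 5*l^2 - 4*l + y*(3*l^2 + l - 2) + 4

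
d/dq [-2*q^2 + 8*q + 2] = 8 - 4*q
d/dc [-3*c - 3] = -3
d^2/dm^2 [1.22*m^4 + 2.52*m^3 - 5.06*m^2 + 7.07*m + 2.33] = 14.64*m^2 + 15.12*m - 10.12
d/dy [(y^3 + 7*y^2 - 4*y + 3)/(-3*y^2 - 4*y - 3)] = (-3*y^4 - 8*y^3 - 49*y^2 - 24*y + 24)/(9*y^4 + 24*y^3 + 34*y^2 + 24*y + 9)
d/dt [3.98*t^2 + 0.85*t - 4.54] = 7.96*t + 0.85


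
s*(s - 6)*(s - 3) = s^3 - 9*s^2 + 18*s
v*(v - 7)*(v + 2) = v^3 - 5*v^2 - 14*v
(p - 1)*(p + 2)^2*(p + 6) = p^4 + 9*p^3 + 18*p^2 - 4*p - 24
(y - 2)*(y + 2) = y^2 - 4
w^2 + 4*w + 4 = (w + 2)^2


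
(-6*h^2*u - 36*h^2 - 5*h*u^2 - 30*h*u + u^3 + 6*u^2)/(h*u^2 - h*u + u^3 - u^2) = (-6*h*u - 36*h + u^2 + 6*u)/(u*(u - 1))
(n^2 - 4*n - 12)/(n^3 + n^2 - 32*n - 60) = 1/(n + 5)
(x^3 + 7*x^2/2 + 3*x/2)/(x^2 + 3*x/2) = (2*x^2 + 7*x + 3)/(2*x + 3)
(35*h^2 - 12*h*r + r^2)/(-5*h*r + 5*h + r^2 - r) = (-7*h + r)/(r - 1)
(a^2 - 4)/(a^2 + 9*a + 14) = (a - 2)/(a + 7)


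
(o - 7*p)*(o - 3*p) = o^2 - 10*o*p + 21*p^2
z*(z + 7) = z^2 + 7*z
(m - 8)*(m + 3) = m^2 - 5*m - 24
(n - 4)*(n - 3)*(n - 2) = n^3 - 9*n^2 + 26*n - 24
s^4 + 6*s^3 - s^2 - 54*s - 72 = (s - 3)*(s + 2)*(s + 3)*(s + 4)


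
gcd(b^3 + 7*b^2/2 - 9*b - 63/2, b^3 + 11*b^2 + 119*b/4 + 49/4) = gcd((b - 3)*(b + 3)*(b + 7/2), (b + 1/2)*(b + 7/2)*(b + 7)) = b + 7/2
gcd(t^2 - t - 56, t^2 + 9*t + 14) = t + 7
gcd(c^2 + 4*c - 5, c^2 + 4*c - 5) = c^2 + 4*c - 5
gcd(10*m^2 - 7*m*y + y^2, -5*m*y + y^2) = -5*m + y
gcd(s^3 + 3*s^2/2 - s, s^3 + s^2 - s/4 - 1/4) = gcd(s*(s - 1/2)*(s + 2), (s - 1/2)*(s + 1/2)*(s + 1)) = s - 1/2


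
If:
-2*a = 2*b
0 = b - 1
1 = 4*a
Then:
No Solution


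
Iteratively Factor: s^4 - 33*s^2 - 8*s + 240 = (s - 5)*(s^3 + 5*s^2 - 8*s - 48) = (s - 5)*(s + 4)*(s^2 + s - 12) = (s - 5)*(s + 4)^2*(s - 3)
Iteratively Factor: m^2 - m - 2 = (m + 1)*(m - 2)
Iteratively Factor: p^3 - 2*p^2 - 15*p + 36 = (p - 3)*(p^2 + p - 12) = (p - 3)*(p + 4)*(p - 3)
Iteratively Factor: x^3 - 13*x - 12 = (x + 3)*(x^2 - 3*x - 4) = (x - 4)*(x + 3)*(x + 1)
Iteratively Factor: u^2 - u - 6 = (u + 2)*(u - 3)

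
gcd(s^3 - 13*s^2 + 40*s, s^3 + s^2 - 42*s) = s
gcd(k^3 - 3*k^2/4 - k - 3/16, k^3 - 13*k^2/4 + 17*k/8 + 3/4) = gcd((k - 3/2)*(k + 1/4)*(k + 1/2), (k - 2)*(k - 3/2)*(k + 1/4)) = k^2 - 5*k/4 - 3/8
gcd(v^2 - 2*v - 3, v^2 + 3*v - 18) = v - 3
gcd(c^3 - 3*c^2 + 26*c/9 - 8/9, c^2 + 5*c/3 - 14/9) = c - 2/3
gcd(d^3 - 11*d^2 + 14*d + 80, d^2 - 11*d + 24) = d - 8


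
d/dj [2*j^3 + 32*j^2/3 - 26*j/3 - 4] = 6*j^2 + 64*j/3 - 26/3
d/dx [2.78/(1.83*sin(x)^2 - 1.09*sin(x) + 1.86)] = (3.0302 - 10.1748*sin(x))*cos(x)/(1.83*sin(x)^2 - 1.09*sin(x) + 1.86)^2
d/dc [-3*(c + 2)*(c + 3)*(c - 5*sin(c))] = 3*(c + 2)*(c + 3)*(5*cos(c) - 1) - 3*(c + 2)*(c - 5*sin(c)) - 3*(c + 3)*(c - 5*sin(c))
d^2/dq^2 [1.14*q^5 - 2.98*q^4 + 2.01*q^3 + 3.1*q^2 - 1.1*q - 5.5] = 22.8*q^3 - 35.76*q^2 + 12.06*q + 6.2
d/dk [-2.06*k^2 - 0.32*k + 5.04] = -4.12*k - 0.32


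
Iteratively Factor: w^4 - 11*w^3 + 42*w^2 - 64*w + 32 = (w - 4)*(w^3 - 7*w^2 + 14*w - 8) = (w - 4)^2*(w^2 - 3*w + 2) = (w - 4)^2*(w - 1)*(w - 2)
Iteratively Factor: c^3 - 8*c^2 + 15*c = (c - 5)*(c^2 - 3*c) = (c - 5)*(c - 3)*(c)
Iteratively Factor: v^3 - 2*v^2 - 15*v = (v)*(v^2 - 2*v - 15) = v*(v - 5)*(v + 3)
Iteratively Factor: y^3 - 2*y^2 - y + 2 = (y - 2)*(y^2 - 1) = (y - 2)*(y - 1)*(y + 1)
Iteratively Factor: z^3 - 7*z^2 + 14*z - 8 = (z - 2)*(z^2 - 5*z + 4) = (z - 2)*(z - 1)*(z - 4)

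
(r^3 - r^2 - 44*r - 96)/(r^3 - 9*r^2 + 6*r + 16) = (r^2 + 7*r + 12)/(r^2 - r - 2)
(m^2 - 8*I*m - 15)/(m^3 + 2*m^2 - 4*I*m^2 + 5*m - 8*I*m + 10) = (m - 3*I)/(m^2 + m*(2 + I) + 2*I)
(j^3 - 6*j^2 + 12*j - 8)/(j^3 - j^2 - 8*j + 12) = (j - 2)/(j + 3)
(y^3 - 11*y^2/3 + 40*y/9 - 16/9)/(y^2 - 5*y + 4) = (9*y^2 - 24*y + 16)/(9*(y - 4))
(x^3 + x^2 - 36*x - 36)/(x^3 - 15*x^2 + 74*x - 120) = (x^2 + 7*x + 6)/(x^2 - 9*x + 20)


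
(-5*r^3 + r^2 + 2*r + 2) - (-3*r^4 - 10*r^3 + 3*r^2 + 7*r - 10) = 3*r^4 + 5*r^3 - 2*r^2 - 5*r + 12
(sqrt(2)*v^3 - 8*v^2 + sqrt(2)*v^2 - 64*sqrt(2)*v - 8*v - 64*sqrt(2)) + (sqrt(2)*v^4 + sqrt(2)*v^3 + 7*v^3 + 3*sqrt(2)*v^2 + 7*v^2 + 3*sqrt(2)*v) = sqrt(2)*v^4 + 2*sqrt(2)*v^3 + 7*v^3 - v^2 + 4*sqrt(2)*v^2 - 61*sqrt(2)*v - 8*v - 64*sqrt(2)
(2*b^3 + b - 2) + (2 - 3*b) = 2*b^3 - 2*b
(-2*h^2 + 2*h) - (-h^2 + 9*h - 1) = -h^2 - 7*h + 1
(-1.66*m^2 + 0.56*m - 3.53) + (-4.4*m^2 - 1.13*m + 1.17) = -6.06*m^2 - 0.57*m - 2.36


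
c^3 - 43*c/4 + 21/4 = (c - 3)*(c - 1/2)*(c + 7/2)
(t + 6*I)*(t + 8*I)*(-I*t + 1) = -I*t^3 + 15*t^2 + 62*I*t - 48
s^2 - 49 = (s - 7)*(s + 7)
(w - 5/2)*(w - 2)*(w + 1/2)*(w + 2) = w^4 - 2*w^3 - 21*w^2/4 + 8*w + 5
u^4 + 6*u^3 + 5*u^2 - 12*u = u*(u - 1)*(u + 3)*(u + 4)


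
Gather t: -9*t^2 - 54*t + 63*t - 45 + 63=-9*t^2 + 9*t + 18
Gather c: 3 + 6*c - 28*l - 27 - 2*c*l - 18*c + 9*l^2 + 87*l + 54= c*(-2*l - 12) + 9*l^2 + 59*l + 30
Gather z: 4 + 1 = 5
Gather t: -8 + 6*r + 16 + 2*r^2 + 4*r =2*r^2 + 10*r + 8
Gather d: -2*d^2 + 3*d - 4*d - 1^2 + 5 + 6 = -2*d^2 - d + 10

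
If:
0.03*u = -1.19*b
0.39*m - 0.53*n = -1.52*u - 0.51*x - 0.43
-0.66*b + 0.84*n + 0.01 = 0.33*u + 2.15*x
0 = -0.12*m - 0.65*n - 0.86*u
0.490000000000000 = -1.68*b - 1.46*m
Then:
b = 0.00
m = -0.34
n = 0.26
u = -0.15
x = 0.13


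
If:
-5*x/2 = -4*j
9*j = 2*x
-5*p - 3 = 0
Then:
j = 0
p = -3/5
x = 0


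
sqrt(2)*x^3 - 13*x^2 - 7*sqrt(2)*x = x*(x - 7*sqrt(2))*(sqrt(2)*x + 1)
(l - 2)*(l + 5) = l^2 + 3*l - 10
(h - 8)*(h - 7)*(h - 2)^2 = h^4 - 19*h^3 + 120*h^2 - 284*h + 224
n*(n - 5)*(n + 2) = n^3 - 3*n^2 - 10*n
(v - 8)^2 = v^2 - 16*v + 64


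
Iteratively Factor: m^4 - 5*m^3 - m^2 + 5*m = (m)*(m^3 - 5*m^2 - m + 5) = m*(m - 5)*(m^2 - 1) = m*(m - 5)*(m - 1)*(m + 1)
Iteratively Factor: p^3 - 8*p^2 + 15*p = (p - 3)*(p^2 - 5*p) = (p - 5)*(p - 3)*(p)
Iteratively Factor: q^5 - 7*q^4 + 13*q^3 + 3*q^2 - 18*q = (q - 3)*(q^4 - 4*q^3 + q^2 + 6*q) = (q - 3)*(q + 1)*(q^3 - 5*q^2 + 6*q) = (q - 3)*(q - 2)*(q + 1)*(q^2 - 3*q) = q*(q - 3)*(q - 2)*(q + 1)*(q - 3)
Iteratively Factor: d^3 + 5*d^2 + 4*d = (d)*(d^2 + 5*d + 4) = d*(d + 4)*(d + 1)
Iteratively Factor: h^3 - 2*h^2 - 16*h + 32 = (h - 2)*(h^2 - 16) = (h - 2)*(h + 4)*(h - 4)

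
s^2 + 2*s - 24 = (s - 4)*(s + 6)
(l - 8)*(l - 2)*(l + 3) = l^3 - 7*l^2 - 14*l + 48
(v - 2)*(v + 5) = v^2 + 3*v - 10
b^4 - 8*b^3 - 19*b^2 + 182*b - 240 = (b - 8)*(b - 3)*(b - 2)*(b + 5)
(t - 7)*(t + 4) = t^2 - 3*t - 28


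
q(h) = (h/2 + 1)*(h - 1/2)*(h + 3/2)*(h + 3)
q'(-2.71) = -0.36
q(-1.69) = 0.08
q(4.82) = 728.05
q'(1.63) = 50.41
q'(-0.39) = -1.62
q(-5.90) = 159.24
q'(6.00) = 818.62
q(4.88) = 757.49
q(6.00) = 1485.00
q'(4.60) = 433.39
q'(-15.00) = -4877.62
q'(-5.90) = -156.82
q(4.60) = 627.25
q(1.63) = 29.72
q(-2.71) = -0.40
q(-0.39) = -2.08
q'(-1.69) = -0.15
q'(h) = (h/2 + 1)*(h - 1/2)*(h + 3/2) + (h/2 + 1)*(h - 1/2)*(h + 3) + (h/2 + 1)*(h + 3/2)*(h + 3) + (h - 1/2)*(h + 3/2)*(h + 3)/2 = 2*h^3 + 9*h^2 + 41*h/4 + 9/8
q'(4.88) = 497.90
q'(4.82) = 483.58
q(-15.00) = 16321.50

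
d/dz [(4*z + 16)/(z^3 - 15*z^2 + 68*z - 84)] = 4*(-2*z^3 + 3*z^2 + 120*z - 356)/(z^6 - 30*z^5 + 361*z^4 - 2208*z^3 + 7144*z^2 - 11424*z + 7056)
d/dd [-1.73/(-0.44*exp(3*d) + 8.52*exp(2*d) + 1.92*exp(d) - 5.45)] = (-2.2836*exp(2*d) + 29.4792*exp(d) + 3.3216)*exp(d)/(0.44*exp(3*d) - 8.52*exp(2*d) - 1.92*exp(d) + 5.45)^2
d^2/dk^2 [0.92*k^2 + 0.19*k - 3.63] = 1.84000000000000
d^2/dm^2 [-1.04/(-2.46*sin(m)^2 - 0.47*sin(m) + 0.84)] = (-25.174656*sin(m)^4 - 3.607344*sin(m)^3 + 28.936024*sin(m)^2 + 6.804096*sin(m) + 4.757584)/(2.46*sin(m)^2 + 0.47*sin(m) - 0.84)^3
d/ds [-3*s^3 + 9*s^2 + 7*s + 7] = -9*s^2 + 18*s + 7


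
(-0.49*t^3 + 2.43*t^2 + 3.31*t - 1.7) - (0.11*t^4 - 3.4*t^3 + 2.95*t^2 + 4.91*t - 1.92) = -0.11*t^4 + 2.91*t^3 - 0.52*t^2 - 1.6*t + 0.22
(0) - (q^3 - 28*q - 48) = -q^3 + 28*q + 48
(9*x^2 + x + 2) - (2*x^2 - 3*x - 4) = 7*x^2 + 4*x + 6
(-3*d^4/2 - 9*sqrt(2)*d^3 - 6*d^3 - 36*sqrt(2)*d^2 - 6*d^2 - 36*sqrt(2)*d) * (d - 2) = -3*d^5/2 - 9*sqrt(2)*d^4 - 3*d^4 - 18*sqrt(2)*d^3 + 6*d^3 + 12*d^2 + 36*sqrt(2)*d^2 + 72*sqrt(2)*d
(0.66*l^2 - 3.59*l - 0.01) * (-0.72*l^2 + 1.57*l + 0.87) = -0.4752*l^4 + 3.621*l^3 - 5.0549*l^2 - 3.139*l - 0.0087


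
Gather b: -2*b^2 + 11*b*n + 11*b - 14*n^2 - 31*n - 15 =-2*b^2 + b*(11*n + 11) - 14*n^2 - 31*n - 15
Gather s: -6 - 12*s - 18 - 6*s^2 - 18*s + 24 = -6*s^2 - 30*s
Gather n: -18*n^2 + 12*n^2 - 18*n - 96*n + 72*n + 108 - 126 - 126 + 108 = -6*n^2 - 42*n - 36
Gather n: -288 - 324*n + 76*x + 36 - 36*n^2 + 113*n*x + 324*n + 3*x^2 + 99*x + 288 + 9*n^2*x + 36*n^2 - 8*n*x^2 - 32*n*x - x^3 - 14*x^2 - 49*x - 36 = 9*n^2*x + n*(-8*x^2 + 81*x) - x^3 - 11*x^2 + 126*x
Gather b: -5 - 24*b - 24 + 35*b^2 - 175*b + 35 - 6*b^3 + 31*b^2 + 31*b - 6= -6*b^3 + 66*b^2 - 168*b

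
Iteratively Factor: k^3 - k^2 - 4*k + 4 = (k - 2)*(k^2 + k - 2) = (k - 2)*(k + 2)*(k - 1)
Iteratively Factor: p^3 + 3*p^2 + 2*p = (p + 2)*(p^2 + p) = p*(p + 2)*(p + 1)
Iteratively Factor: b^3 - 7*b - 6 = (b + 1)*(b^2 - b - 6) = (b - 3)*(b + 1)*(b + 2)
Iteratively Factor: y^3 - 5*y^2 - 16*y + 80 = (y + 4)*(y^2 - 9*y + 20) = (y - 5)*(y + 4)*(y - 4)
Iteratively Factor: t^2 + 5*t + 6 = (t + 3)*(t + 2)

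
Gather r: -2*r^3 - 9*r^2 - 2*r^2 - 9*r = -2*r^3 - 11*r^2 - 9*r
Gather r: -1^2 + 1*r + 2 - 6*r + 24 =25 - 5*r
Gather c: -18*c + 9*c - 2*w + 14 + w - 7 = -9*c - w + 7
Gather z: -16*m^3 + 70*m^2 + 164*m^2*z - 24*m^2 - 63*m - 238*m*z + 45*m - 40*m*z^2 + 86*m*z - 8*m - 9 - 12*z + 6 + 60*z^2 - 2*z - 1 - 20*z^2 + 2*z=-16*m^3 + 46*m^2 - 26*m + z^2*(40 - 40*m) + z*(164*m^2 - 152*m - 12) - 4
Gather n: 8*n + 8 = 8*n + 8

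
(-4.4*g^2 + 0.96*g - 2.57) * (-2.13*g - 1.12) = 9.372*g^3 + 2.8832*g^2 + 4.3989*g + 2.8784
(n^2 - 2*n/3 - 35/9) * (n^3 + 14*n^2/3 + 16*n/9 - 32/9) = n^5 + 4*n^4 - 47*n^3/9 - 206*n^2/9 - 368*n/81 + 1120/81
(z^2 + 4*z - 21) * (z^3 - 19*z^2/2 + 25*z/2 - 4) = z^5 - 11*z^4/2 - 93*z^3/2 + 491*z^2/2 - 557*z/2 + 84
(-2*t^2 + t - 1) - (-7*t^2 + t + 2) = 5*t^2 - 3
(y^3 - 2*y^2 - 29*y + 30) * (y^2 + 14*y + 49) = y^5 + 12*y^4 - 8*y^3 - 474*y^2 - 1001*y + 1470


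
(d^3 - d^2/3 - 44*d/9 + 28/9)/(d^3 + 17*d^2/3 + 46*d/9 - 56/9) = (d - 2)/(d + 4)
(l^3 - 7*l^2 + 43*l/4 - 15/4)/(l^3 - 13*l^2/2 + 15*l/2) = (l - 1/2)/l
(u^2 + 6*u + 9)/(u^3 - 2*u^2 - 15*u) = (u + 3)/(u*(u - 5))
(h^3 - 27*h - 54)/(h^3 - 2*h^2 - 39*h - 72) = (h - 6)/(h - 8)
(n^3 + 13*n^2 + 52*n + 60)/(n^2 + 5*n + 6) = (n^2 + 11*n + 30)/(n + 3)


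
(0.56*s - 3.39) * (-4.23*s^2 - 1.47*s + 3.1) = -2.3688*s^3 + 13.5165*s^2 + 6.7193*s - 10.509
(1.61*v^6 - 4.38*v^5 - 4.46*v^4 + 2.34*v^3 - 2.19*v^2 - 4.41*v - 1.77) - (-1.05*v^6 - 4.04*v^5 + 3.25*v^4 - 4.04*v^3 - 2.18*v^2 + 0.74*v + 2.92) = 2.66*v^6 - 0.34*v^5 - 7.71*v^4 + 6.38*v^3 - 0.00999999999999979*v^2 - 5.15*v - 4.69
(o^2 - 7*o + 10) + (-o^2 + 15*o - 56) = 8*o - 46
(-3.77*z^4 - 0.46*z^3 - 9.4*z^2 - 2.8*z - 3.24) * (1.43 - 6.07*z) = 22.8839*z^5 - 2.5989*z^4 + 56.4002*z^3 + 3.554*z^2 + 15.6628*z - 4.6332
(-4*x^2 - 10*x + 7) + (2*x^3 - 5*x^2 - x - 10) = 2*x^3 - 9*x^2 - 11*x - 3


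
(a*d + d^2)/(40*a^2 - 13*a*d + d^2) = d*(a + d)/(40*a^2 - 13*a*d + d^2)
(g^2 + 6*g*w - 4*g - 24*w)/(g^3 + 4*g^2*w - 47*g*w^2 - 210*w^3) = (4 - g)/(-g^2 + 2*g*w + 35*w^2)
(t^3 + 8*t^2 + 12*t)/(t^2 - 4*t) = (t^2 + 8*t + 12)/(t - 4)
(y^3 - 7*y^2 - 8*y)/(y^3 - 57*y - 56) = y/(y + 7)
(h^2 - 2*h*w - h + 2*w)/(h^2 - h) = (h - 2*w)/h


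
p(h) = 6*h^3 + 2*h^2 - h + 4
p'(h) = 18*h^2 + 4*h - 1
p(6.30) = 1577.36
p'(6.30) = 738.62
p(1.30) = 19.26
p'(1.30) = 34.62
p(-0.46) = 4.30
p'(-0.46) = 0.97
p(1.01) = 11.21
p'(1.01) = 21.40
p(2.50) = 107.75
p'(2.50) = 121.50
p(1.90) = 50.47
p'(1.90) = 71.58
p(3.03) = 186.24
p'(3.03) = 176.38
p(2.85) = 156.29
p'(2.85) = 156.60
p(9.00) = 4531.00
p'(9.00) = 1493.00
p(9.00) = 4531.00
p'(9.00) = 1493.00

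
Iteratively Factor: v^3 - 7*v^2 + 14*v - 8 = (v - 2)*(v^2 - 5*v + 4) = (v - 2)*(v - 1)*(v - 4)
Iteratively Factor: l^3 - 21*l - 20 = (l - 5)*(l^2 + 5*l + 4) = (l - 5)*(l + 4)*(l + 1)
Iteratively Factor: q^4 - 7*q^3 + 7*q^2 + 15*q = (q)*(q^3 - 7*q^2 + 7*q + 15) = q*(q - 3)*(q^2 - 4*q - 5) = q*(q - 5)*(q - 3)*(q + 1)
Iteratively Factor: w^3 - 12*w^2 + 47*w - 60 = (w - 3)*(w^2 - 9*w + 20) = (w - 4)*(w - 3)*(w - 5)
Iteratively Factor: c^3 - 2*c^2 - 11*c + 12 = (c + 3)*(c^2 - 5*c + 4) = (c - 1)*(c + 3)*(c - 4)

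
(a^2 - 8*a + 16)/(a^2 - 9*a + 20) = (a - 4)/(a - 5)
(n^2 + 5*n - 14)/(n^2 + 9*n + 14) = (n - 2)/(n + 2)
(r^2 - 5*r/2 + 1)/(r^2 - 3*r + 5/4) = 2*(r - 2)/(2*r - 5)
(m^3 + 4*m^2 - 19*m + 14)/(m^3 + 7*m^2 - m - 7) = (m - 2)/(m + 1)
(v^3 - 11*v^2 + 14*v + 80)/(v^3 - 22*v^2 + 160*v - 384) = (v^2 - 3*v - 10)/(v^2 - 14*v + 48)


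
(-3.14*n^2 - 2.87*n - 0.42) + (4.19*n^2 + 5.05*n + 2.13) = 1.05*n^2 + 2.18*n + 1.71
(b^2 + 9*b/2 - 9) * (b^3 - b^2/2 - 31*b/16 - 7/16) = b^5 + 4*b^4 - 211*b^3/16 - 149*b^2/32 + 495*b/32 + 63/16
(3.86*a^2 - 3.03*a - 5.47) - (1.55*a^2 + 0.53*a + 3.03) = 2.31*a^2 - 3.56*a - 8.5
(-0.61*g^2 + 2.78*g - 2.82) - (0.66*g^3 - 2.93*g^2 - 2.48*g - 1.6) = -0.66*g^3 + 2.32*g^2 + 5.26*g - 1.22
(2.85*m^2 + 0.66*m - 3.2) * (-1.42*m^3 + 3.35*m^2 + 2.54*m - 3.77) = -4.047*m^5 + 8.6103*m^4 + 13.994*m^3 - 19.7881*m^2 - 10.6162*m + 12.064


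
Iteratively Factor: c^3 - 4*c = (c + 2)*(c^2 - 2*c) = c*(c + 2)*(c - 2)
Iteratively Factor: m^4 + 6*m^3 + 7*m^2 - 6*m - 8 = (m + 4)*(m^3 + 2*m^2 - m - 2) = (m + 2)*(m + 4)*(m^2 - 1) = (m - 1)*(m + 2)*(m + 4)*(m + 1)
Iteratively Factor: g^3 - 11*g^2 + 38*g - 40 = (g - 2)*(g^2 - 9*g + 20) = (g - 5)*(g - 2)*(g - 4)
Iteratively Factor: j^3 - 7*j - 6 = (j - 3)*(j^2 + 3*j + 2) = (j - 3)*(j + 2)*(j + 1)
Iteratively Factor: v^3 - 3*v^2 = (v)*(v^2 - 3*v) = v*(v - 3)*(v)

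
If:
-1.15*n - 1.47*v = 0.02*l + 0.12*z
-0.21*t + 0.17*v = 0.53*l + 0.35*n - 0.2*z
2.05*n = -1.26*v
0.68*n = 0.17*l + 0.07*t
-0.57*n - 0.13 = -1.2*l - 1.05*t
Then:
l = -0.06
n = 0.01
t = 0.19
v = -0.01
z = 0.06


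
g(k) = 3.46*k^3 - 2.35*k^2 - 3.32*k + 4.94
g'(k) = 10.38*k^2 - 4.7*k - 3.32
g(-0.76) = 4.59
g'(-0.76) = 6.25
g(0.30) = 3.83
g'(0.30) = -3.80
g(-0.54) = 5.50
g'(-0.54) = 2.24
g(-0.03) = 5.04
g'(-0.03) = -3.17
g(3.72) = 138.19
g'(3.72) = 122.84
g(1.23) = 3.74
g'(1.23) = 6.60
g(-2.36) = -45.79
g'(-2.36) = 65.58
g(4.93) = 346.04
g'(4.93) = 225.79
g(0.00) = 4.94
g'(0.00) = -3.32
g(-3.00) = -99.67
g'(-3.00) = 104.20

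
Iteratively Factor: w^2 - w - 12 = (w - 4)*(w + 3)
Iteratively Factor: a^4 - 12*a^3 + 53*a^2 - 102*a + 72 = (a - 4)*(a^3 - 8*a^2 + 21*a - 18) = (a - 4)*(a - 2)*(a^2 - 6*a + 9) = (a - 4)*(a - 3)*(a - 2)*(a - 3)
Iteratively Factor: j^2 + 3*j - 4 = (j + 4)*(j - 1)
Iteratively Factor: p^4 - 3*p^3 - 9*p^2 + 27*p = (p)*(p^3 - 3*p^2 - 9*p + 27) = p*(p - 3)*(p^2 - 9) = p*(p - 3)^2*(p + 3)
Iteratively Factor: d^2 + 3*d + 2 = (d + 1)*(d + 2)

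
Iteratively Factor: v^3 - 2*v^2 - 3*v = (v)*(v^2 - 2*v - 3) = v*(v + 1)*(v - 3)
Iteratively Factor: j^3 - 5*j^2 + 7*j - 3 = (j - 1)*(j^2 - 4*j + 3) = (j - 1)^2*(j - 3)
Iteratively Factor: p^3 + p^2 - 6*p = (p - 2)*(p^2 + 3*p) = p*(p - 2)*(p + 3)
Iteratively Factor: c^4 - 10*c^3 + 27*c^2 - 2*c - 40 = (c - 4)*(c^3 - 6*c^2 + 3*c + 10) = (c - 5)*(c - 4)*(c^2 - c - 2) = (c - 5)*(c - 4)*(c + 1)*(c - 2)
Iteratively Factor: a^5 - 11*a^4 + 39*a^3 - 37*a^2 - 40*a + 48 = (a - 4)*(a^4 - 7*a^3 + 11*a^2 + 7*a - 12) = (a - 4)*(a + 1)*(a^3 - 8*a^2 + 19*a - 12) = (a - 4)*(a - 1)*(a + 1)*(a^2 - 7*a + 12) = (a - 4)^2*(a - 1)*(a + 1)*(a - 3)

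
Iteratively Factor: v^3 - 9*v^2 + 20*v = (v)*(v^2 - 9*v + 20) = v*(v - 5)*(v - 4)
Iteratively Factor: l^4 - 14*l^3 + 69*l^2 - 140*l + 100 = (l - 2)*(l^3 - 12*l^2 + 45*l - 50) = (l - 2)^2*(l^2 - 10*l + 25) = (l - 5)*(l - 2)^2*(l - 5)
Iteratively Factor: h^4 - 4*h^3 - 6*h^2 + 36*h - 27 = (h - 3)*(h^3 - h^2 - 9*h + 9) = (h - 3)*(h + 3)*(h^2 - 4*h + 3) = (h - 3)^2*(h + 3)*(h - 1)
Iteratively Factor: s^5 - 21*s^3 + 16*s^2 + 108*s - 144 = (s - 2)*(s^4 + 2*s^3 - 17*s^2 - 18*s + 72) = (s - 2)^2*(s^3 + 4*s^2 - 9*s - 36) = (s - 2)^2*(s + 4)*(s^2 - 9) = (s - 3)*(s - 2)^2*(s + 4)*(s + 3)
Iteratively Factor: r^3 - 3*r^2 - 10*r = (r)*(r^2 - 3*r - 10) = r*(r - 5)*(r + 2)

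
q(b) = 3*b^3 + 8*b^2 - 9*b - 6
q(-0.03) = -5.72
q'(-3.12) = 28.69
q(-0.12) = -4.81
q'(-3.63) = 51.51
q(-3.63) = -11.41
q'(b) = 9*b^2 + 16*b - 9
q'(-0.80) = -16.04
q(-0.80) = 4.78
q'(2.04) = 61.09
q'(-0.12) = -10.79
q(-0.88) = 6.07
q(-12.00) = -3930.00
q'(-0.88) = -16.11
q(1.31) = 2.68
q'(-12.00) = 1095.00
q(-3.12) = 8.84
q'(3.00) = 120.00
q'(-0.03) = -9.47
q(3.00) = 120.00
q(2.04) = 34.40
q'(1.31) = 27.40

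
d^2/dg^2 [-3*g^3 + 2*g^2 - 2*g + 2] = 4 - 18*g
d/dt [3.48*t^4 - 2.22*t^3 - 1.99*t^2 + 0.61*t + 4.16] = 13.92*t^3 - 6.66*t^2 - 3.98*t + 0.61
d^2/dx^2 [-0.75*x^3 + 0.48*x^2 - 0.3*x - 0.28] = 0.96 - 4.5*x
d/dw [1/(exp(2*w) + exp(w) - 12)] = (-2*exp(w) - 1)*exp(w)/(exp(2*w) + exp(w) - 12)^2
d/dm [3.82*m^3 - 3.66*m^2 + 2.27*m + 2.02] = 11.46*m^2 - 7.32*m + 2.27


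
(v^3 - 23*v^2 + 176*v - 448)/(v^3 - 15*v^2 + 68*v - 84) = (v^2 - 16*v + 64)/(v^2 - 8*v + 12)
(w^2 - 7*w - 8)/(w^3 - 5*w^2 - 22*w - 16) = 1/(w + 2)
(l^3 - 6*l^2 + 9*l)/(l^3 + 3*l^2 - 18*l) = (l - 3)/(l + 6)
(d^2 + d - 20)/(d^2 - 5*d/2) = 2*(d^2 + d - 20)/(d*(2*d - 5))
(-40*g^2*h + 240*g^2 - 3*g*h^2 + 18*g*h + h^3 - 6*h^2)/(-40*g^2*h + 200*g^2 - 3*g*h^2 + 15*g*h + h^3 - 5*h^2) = (h - 6)/(h - 5)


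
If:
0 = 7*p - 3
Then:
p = 3/7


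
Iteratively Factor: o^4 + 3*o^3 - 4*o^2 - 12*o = (o + 2)*(o^3 + o^2 - 6*o) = o*(o + 2)*(o^2 + o - 6) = o*(o - 2)*(o + 2)*(o + 3)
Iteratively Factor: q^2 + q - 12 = (q + 4)*(q - 3)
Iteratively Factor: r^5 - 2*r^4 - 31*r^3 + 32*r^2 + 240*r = (r)*(r^4 - 2*r^3 - 31*r^2 + 32*r + 240) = r*(r - 4)*(r^3 + 2*r^2 - 23*r - 60) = r*(r - 4)*(r + 3)*(r^2 - r - 20) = r*(r - 5)*(r - 4)*(r + 3)*(r + 4)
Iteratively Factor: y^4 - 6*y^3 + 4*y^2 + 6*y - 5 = (y - 5)*(y^3 - y^2 - y + 1) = (y - 5)*(y + 1)*(y^2 - 2*y + 1) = (y - 5)*(y - 1)*(y + 1)*(y - 1)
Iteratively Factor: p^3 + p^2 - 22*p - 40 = (p + 2)*(p^2 - p - 20) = (p - 5)*(p + 2)*(p + 4)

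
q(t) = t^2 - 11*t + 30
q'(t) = 2*t - 11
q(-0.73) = 38.56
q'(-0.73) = -12.46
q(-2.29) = 60.43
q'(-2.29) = -15.58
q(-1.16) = 44.11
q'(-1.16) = -13.32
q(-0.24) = 32.70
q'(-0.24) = -11.48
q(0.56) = 24.15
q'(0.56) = -9.88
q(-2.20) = 59.04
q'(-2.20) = -15.40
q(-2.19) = 58.89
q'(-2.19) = -15.38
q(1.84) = 13.15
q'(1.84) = -7.32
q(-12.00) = 306.00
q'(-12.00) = -35.00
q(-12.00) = 306.00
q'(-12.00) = -35.00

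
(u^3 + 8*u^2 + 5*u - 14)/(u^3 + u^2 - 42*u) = (u^2 + u - 2)/(u*(u - 6))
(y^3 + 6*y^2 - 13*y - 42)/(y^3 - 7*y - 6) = (y + 7)/(y + 1)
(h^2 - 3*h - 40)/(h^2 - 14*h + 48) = (h + 5)/(h - 6)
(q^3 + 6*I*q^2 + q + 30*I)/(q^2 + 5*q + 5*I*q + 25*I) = (q^2 + I*q + 6)/(q + 5)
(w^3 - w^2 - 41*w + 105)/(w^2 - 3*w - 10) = (w^2 + 4*w - 21)/(w + 2)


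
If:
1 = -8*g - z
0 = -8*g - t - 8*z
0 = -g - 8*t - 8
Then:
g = -72/449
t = -440/449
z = 127/449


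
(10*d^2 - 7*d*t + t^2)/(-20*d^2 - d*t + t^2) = (-2*d + t)/(4*d + t)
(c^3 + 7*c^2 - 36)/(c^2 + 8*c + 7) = (c^3 + 7*c^2 - 36)/(c^2 + 8*c + 7)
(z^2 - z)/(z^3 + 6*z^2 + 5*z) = (z - 1)/(z^2 + 6*z + 5)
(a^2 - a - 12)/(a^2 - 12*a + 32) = (a + 3)/(a - 8)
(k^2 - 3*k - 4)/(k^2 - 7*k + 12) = (k + 1)/(k - 3)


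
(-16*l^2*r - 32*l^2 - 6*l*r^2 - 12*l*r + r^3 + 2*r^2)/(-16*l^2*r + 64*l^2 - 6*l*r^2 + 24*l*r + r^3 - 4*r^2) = (r + 2)/(r - 4)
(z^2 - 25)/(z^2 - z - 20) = (z + 5)/(z + 4)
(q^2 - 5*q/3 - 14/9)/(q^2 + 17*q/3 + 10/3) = (q - 7/3)/(q + 5)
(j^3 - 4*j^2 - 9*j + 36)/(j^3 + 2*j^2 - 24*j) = (j^2 - 9)/(j*(j + 6))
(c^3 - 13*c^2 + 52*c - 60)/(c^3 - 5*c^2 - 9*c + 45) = (c^2 - 8*c + 12)/(c^2 - 9)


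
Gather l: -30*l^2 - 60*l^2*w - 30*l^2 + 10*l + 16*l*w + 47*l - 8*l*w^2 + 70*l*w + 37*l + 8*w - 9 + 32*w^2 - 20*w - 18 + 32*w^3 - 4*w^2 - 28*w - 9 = l^2*(-60*w - 60) + l*(-8*w^2 + 86*w + 94) + 32*w^3 + 28*w^2 - 40*w - 36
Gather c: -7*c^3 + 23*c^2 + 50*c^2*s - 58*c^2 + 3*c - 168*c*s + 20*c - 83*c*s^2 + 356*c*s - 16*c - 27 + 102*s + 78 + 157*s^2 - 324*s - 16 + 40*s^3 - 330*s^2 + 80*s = -7*c^3 + c^2*(50*s - 35) + c*(-83*s^2 + 188*s + 7) + 40*s^3 - 173*s^2 - 142*s + 35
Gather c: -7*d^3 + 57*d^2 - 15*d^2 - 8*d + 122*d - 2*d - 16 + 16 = -7*d^3 + 42*d^2 + 112*d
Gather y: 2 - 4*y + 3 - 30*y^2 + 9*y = -30*y^2 + 5*y + 5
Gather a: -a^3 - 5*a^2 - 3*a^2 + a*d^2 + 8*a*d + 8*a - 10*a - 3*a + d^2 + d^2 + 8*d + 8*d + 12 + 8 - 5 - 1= -a^3 - 8*a^2 + a*(d^2 + 8*d - 5) + 2*d^2 + 16*d + 14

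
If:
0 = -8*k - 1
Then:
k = -1/8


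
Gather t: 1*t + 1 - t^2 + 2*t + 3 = -t^2 + 3*t + 4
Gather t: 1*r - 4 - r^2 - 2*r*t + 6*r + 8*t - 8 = -r^2 + 7*r + t*(8 - 2*r) - 12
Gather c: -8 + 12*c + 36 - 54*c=28 - 42*c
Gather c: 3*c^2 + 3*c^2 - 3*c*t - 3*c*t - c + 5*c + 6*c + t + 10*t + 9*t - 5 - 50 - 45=6*c^2 + c*(10 - 6*t) + 20*t - 100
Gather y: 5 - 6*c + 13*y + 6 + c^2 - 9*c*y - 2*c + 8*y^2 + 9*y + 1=c^2 - 8*c + 8*y^2 + y*(22 - 9*c) + 12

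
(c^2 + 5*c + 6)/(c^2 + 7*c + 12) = (c + 2)/(c + 4)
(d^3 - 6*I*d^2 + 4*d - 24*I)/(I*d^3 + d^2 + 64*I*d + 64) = (d^3 - 6*I*d^2 + 4*d - 24*I)/(I*d^3 + d^2 + 64*I*d + 64)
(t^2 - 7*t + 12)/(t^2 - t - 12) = (t - 3)/(t + 3)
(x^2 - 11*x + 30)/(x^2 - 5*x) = (x - 6)/x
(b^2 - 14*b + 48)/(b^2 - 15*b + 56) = (b - 6)/(b - 7)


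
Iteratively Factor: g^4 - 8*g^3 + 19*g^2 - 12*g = (g - 3)*(g^3 - 5*g^2 + 4*g) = g*(g - 3)*(g^2 - 5*g + 4) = g*(g - 3)*(g - 1)*(g - 4)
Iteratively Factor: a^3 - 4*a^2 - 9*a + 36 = (a - 3)*(a^2 - a - 12) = (a - 4)*(a - 3)*(a + 3)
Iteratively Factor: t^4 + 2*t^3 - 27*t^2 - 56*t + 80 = (t - 1)*(t^3 + 3*t^2 - 24*t - 80) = (t - 1)*(t + 4)*(t^2 - t - 20) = (t - 1)*(t + 4)^2*(t - 5)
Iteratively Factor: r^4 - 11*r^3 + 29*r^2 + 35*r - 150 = (r - 5)*(r^3 - 6*r^2 - r + 30) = (r - 5)*(r + 2)*(r^2 - 8*r + 15) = (r - 5)*(r - 3)*(r + 2)*(r - 5)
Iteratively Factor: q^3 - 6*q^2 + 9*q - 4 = (q - 4)*(q^2 - 2*q + 1) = (q - 4)*(q - 1)*(q - 1)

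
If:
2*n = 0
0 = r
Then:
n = 0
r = 0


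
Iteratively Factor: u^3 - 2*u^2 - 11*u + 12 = (u - 1)*(u^2 - u - 12) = (u - 1)*(u + 3)*(u - 4)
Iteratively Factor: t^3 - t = (t + 1)*(t^2 - t) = (t - 1)*(t + 1)*(t)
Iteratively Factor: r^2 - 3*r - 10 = (r - 5)*(r + 2)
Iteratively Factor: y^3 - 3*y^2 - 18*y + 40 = (y - 2)*(y^2 - y - 20) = (y - 5)*(y - 2)*(y + 4)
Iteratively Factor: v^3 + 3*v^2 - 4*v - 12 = (v + 3)*(v^2 - 4) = (v + 2)*(v + 3)*(v - 2)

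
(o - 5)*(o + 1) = o^2 - 4*o - 5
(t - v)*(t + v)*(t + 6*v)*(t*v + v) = t^4*v + 6*t^3*v^2 + t^3*v - t^2*v^3 + 6*t^2*v^2 - 6*t*v^4 - t*v^3 - 6*v^4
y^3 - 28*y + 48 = (y - 4)*(y - 2)*(y + 6)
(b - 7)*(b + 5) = b^2 - 2*b - 35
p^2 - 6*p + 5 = (p - 5)*(p - 1)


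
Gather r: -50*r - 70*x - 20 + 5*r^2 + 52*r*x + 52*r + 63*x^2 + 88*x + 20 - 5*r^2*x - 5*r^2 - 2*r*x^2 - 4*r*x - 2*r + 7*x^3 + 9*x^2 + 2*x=-5*r^2*x + r*(-2*x^2 + 48*x) + 7*x^3 + 72*x^2 + 20*x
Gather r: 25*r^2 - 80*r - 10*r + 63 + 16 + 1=25*r^2 - 90*r + 80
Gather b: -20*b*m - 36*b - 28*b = b*(-20*m - 64)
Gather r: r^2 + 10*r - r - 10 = r^2 + 9*r - 10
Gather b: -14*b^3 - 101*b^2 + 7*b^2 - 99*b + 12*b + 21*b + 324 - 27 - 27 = -14*b^3 - 94*b^2 - 66*b + 270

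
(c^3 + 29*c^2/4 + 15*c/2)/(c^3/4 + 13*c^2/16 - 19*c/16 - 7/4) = 4*c*(4*c^2 + 29*c + 30)/(4*c^3 + 13*c^2 - 19*c - 28)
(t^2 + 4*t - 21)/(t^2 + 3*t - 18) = (t + 7)/(t + 6)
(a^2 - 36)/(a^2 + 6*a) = (a - 6)/a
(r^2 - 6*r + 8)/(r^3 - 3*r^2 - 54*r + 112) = (r - 4)/(r^2 - r - 56)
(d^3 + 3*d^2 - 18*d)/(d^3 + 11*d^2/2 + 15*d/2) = 2*(d^2 + 3*d - 18)/(2*d^2 + 11*d + 15)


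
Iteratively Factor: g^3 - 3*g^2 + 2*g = (g)*(g^2 - 3*g + 2) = g*(g - 2)*(g - 1)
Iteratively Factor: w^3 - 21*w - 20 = (w + 4)*(w^2 - 4*w - 5) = (w - 5)*(w + 4)*(w + 1)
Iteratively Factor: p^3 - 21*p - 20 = (p + 4)*(p^2 - 4*p - 5) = (p - 5)*(p + 4)*(p + 1)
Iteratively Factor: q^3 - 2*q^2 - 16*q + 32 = (q - 4)*(q^2 + 2*q - 8) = (q - 4)*(q - 2)*(q + 4)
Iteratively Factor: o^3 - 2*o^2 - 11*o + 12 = (o + 3)*(o^2 - 5*o + 4) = (o - 4)*(o + 3)*(o - 1)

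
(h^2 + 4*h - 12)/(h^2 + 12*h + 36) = (h - 2)/(h + 6)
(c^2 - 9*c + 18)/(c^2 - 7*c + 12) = (c - 6)/(c - 4)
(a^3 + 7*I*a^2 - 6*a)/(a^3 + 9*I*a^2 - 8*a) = (a + 6*I)/(a + 8*I)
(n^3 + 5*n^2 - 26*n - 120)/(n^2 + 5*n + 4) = (n^2 + n - 30)/(n + 1)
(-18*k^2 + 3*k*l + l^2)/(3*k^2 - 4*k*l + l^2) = (-6*k - l)/(k - l)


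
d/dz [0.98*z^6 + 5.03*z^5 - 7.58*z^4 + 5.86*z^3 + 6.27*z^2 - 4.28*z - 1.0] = 5.88*z^5 + 25.15*z^4 - 30.32*z^3 + 17.58*z^2 + 12.54*z - 4.28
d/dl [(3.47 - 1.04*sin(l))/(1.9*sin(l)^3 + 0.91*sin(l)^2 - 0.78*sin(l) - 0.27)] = (3.952*sin(l)^3 - 18.8326*sin(l)^2 - 6.3154*sin(l) + 2.9874)*cos(l)/(3.61*sin(l)^6 + 3.458*sin(l)^5 - 2.1359*sin(l)^4 - 2.4456*sin(l)^3 + 0.117*sin(l)^2 + 0.4212*sin(l) + 0.0729)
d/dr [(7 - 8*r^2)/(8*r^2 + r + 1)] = (-8*r^2 - 128*r - 7)/(64*r^4 + 16*r^3 + 17*r^2 + 2*r + 1)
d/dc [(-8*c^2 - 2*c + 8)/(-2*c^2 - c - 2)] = 4*(c^2 + 16*c + 3)/(4*c^4 + 4*c^3 + 9*c^2 + 4*c + 4)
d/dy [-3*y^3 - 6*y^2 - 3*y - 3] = -9*y^2 - 12*y - 3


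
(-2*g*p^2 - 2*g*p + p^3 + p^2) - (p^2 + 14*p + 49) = -2*g*p^2 - 2*g*p + p^3 - 14*p - 49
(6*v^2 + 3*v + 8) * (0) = 0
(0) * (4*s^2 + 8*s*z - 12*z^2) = 0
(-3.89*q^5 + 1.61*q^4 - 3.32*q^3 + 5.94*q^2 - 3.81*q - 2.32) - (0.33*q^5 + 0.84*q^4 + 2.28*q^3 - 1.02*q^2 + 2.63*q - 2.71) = -4.22*q^5 + 0.77*q^4 - 5.6*q^3 + 6.96*q^2 - 6.44*q + 0.39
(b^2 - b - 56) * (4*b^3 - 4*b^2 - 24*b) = 4*b^5 - 8*b^4 - 244*b^3 + 248*b^2 + 1344*b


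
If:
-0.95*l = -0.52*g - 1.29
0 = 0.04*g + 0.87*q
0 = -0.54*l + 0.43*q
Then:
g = -2.33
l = 0.09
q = 0.11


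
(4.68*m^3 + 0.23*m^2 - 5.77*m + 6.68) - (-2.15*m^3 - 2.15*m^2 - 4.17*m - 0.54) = 6.83*m^3 + 2.38*m^2 - 1.6*m + 7.22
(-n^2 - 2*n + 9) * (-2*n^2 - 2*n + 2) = 2*n^4 + 6*n^3 - 16*n^2 - 22*n + 18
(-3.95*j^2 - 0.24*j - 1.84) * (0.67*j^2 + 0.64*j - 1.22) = -2.6465*j^4 - 2.6888*j^3 + 3.4326*j^2 - 0.8848*j + 2.2448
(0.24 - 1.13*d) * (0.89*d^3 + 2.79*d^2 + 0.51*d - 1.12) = -1.0057*d^4 - 2.9391*d^3 + 0.0933*d^2 + 1.388*d - 0.2688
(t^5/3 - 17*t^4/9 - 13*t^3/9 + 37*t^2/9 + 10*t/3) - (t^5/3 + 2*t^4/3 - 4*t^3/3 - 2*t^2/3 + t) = -23*t^4/9 - t^3/9 + 43*t^2/9 + 7*t/3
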